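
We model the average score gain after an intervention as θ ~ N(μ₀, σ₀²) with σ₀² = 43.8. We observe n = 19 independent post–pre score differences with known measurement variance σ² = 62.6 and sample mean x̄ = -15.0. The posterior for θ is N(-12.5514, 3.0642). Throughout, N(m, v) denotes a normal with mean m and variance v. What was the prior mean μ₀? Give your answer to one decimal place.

μ₀ = 20.0

With known observation variance, the Normal–Normal posterior has precision τ_n = τ₀ + n/σ² and mean μ_n = (τ₀μ₀ + (n/σ²)x̄)/τ_n.
Here τ₀ = 1/43.8 = 0.022831 and τ_data = 19/62.6 = 0.303514, so τ_n = 0.326345.
Rearranging for μ₀: μ₀ = (μ_n·τ_n − τ_data·x̄)/τ₀ = (-12.5514·0.326345 − 0.303514·-15.0) / 0.022831 = 0.456623/0.022831 ≈ 20.0.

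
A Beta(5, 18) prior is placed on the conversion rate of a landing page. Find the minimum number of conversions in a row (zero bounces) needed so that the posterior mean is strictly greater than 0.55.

k = 18

After k conversions and 0 bounces the posterior is Beta(5+k, 18), with mean (5+k)/(5+18+k).
Set (5+k)/(23+k) > 0.55 and solve: k > (0.55·23 − 5)/(1 − 0.55) = 17.000.
The smallest integer exceeding 17.000 is 18, and checking k=18: (23)/(41) = 0.5610 > 0.55.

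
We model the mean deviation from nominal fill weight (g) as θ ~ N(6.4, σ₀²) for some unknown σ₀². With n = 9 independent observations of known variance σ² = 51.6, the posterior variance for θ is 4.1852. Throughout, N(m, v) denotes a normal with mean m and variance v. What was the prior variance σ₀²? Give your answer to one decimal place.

Posterior precision equals prior precision plus data precision: 1/σ_n² = 1/σ₀² + n/σ².
So 1/σ₀² = 1/4.1852 − 9/51.6 = 0.238937 − 0.174419 = 0.064518.
Hence σ₀² = 1/0.064518 ≈ 15.5.

σ₀² = 15.5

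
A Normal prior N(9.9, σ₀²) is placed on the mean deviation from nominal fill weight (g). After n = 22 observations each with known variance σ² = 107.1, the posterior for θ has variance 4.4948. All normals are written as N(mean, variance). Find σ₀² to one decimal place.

σ₀² = 58.6

Posterior precision equals prior precision plus data precision: 1/σ_n² = 1/σ₀² + n/σ².
So 1/σ₀² = 1/4.4948 − 22/107.1 = 0.222479 − 0.205415 = 0.017064.
Hence σ₀² = 1/0.017064 ≈ 58.6.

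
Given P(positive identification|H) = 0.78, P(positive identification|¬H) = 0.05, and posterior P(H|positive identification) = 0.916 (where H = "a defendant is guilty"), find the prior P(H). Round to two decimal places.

Bayes' rule in odds form gives O(H|E) = O(H)·[P(E|H)/P(E|¬H)], hence O(H) = O(H|E)/LR.
Posterior odds = 0.916/(1−0.916) = 10.9048. LR = 0.78/0.05 = 15.6000.
Prior odds = 10.9048/15.6000 = 0.6990, so P(H) = 0.6990/(1+0.6990) ≈ 0.41.

P(H) = 0.41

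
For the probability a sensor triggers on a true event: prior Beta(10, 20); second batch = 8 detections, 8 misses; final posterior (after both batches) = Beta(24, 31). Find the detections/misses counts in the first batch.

Because Beta–binomial updating is additive in the counts, the combined data contributed (α_post−α_prior, β_post−β_prior) successes and failures.
Total across both batches: 24−10=14 detections, 31−20=11 misses.
Subtract the second batch: 14−8=6 detections and 11−8=3 misses.

6 detections and 3 misses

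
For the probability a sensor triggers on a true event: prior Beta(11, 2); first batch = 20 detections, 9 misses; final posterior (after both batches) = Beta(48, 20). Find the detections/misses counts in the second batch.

17 detections and 9 misses

Because Beta–binomial updating is additive in the counts, the combined data contributed (α_post−α_prior, β_post−β_prior) successes and failures.
Total across both batches: 48−11=37 detections, 20−2=18 misses.
Subtract the first batch: 37−20=17 detections and 18−9=9 misses.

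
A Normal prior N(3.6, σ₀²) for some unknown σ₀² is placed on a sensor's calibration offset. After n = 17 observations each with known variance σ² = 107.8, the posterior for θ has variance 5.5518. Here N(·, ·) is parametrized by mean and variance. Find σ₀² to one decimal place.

For the Normal–Normal model with known σ², precisions add: τ_n = τ₀ + n/σ².
So 1/σ₀² = 1/5.5518 − 17/107.8 = 0.180122 − 0.157699 = 0.022423.
Hence σ₀² = 1/0.022423 ≈ 44.6.

σ₀² = 44.6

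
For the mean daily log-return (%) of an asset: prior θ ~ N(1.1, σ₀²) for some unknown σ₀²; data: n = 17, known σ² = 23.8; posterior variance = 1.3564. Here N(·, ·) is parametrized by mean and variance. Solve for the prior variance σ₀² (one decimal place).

σ₀² = 43.6

Posterior precision equals prior precision plus data precision: 1/σ_n² = 1/σ₀² + n/σ².
So 1/σ₀² = 1/1.3564 − 17/23.8 = 0.737246 − 0.714286 = 0.022960.
Hence σ₀² = 1/0.022960 ≈ 43.6.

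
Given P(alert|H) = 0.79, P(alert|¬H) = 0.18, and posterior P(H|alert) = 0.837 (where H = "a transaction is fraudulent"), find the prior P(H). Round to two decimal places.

Bayes' rule in odds form gives O(H|E) = O(H)·[P(E|H)/P(E|¬H)], hence O(H) = O(H|E)/LR.
Posterior odds = 0.837/(1−0.837) = 5.1350. LR = 0.79/0.18 = 4.3889.
Prior odds = 5.1350/4.3889 = 1.1700, so P(H) = 1.1700/(1+1.1700) ≈ 0.54.

P(H) = 0.54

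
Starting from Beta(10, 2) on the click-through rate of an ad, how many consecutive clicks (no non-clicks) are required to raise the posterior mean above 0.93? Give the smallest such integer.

After k clicks and 0 non-clicks the posterior is Beta(10+k, 2), with mean (10+k)/(10+2+k).
Set (10+k)/(12+k) > 0.93 and solve: k > (0.93·12 − 10)/(1 − 0.93) = 16.571.
The smallest integer exceeding 16.571 is 17.

k = 17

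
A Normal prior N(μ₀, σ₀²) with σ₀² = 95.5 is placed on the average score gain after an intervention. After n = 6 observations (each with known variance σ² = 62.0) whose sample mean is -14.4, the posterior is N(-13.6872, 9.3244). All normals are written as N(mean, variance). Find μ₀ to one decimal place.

μ₀ = -7.1

With known observation variance, the Normal–Normal posterior has precision τ_n = τ₀ + n/σ² and mean μ_n = (τ₀μ₀ + (n/σ²)x̄)/τ_n.
Here τ₀ = 1/95.5 = 0.010471 and τ_data = 6/62.0 = 0.096774, so τ_n = 0.107245.
Rearranging for μ₀: μ₀ = (μ_n·τ_n − τ_data·x̄)/τ₀ = (-13.6872·0.107245 − 0.096774·-14.4) / 0.010471 = -0.074338/0.010471 ≈ -7.1.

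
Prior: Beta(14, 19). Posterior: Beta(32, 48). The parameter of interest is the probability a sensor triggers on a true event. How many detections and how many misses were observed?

A Beta(α, β) prior with s successes and f failures in binomial data gives a Beta(α+s, β+f) posterior.
Match parameters: s=32−14=18, f=48−19=29.

18 detections and 29 misses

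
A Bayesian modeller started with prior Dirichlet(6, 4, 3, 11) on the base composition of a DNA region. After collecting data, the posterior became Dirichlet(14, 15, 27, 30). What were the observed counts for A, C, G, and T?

For a Dirichlet(α) prior with multinomial counts c, the posterior is Dirichlet(α + c) componentwise.
Counts are posterior − prior componentwise: 14−6=8, 15−4=11, 27−3=24, 30−11=19.

counts (8, 11, 24, 19)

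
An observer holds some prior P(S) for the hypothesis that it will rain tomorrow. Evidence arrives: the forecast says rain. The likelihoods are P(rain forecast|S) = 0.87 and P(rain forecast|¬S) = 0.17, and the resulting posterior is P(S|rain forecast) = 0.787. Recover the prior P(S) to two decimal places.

P(S) = 0.42

Bayes' rule in odds form gives O(S|E) = O(S)·[P(E|S)/P(E|¬S)], hence O(S) = O(S|E)/LR.
Posterior odds = 0.787/(1−0.787) = 3.6948. LR = 0.87/0.17 = 5.1176.
Prior odds = 3.6948/5.1176 = 0.7220, so P(S) = 0.7220/(1+0.7220) ≈ 0.42.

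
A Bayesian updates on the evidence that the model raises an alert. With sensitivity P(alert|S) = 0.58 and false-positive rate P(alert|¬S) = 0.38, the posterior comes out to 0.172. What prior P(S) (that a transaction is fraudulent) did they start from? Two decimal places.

Bayes' rule in odds form gives O(S|E) = O(S)·[P(E|S)/P(E|¬S)], hence O(S) = O(S|E)/LR.
Posterior odds = 0.172/(1−0.172) = 0.2077. LR = 0.58/0.38 = 1.5263.
Prior odds = 0.2077/1.5263 = 0.1361, so P(S) = 0.1361/(1+0.1361) ≈ 0.12.

P(S) = 0.12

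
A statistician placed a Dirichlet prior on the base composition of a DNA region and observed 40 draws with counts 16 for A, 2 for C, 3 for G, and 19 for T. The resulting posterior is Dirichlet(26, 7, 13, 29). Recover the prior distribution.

For a Dirichlet(α) prior with multinomial counts c, the posterior is Dirichlet(α + c) componentwise.
Subtract each count from the matching posterior parameter: 26−16=10, 7−2=5, 13−3=10, 29−19=10.

Dirichlet(10, 5, 10, 10)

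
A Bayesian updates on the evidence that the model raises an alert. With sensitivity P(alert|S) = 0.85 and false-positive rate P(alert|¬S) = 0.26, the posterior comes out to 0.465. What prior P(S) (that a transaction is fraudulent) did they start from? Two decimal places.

In odds form, posterior odds = prior odds × likelihood ratio, so prior odds = posterior odds ÷ LR.
Posterior odds = 0.465/(1−0.465) = 0.8692. LR = 0.85/0.26 = 3.2692.
Prior odds = 0.8692/3.2692 = 0.2659, so P(S) = 0.2659/(1+0.2659) ≈ 0.21.

P(S) = 0.21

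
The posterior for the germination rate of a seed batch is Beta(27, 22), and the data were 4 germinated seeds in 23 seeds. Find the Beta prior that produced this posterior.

Beta(23, 3)

Beta is conjugate to the binomial likelihood: posterior = Beta(α+s, β+f).
Subtract the data counts: 27−4=23, 22−19=3.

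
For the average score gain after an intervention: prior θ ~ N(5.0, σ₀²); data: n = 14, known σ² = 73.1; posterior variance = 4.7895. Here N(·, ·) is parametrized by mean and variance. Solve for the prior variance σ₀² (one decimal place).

σ₀² = 57.9

For the Normal–Normal model with known σ², precisions add: τ_n = τ₀ + n/σ².
So 1/σ₀² = 1/4.7895 − 14/73.1 = 0.208790 − 0.191518 = 0.017272.
Hence σ₀² = 1/0.017272 ≈ 57.9.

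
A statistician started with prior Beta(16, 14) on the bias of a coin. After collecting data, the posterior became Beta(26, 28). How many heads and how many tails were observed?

A Beta(α, β) prior with s successes and f failures in binomial data gives a Beta(α+s, β+f) posterior.
So s = 26 − 16 = 10 and f = 28 − 14 = 14.

10 heads and 14 tails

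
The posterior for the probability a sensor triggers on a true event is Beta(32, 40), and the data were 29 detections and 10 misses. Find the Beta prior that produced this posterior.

Beta is conjugate to the binomial likelihood: posterior = Beta(α+s, β+f).
Subtract the data counts: 32−29=3, 40−10=30.

Beta(3, 30)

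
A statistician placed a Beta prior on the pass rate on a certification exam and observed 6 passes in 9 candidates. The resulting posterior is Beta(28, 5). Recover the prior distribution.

Beta is conjugate to the binomial likelihood: posterior = Beta(a+s, b+f).
So a = 28 − 6 = 22 and b = 5 − 3 = 2.

Beta(22, 2)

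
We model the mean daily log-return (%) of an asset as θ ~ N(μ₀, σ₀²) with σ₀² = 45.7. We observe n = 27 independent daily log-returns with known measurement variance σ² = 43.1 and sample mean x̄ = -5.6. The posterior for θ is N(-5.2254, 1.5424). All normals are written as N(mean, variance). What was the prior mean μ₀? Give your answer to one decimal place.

μ₀ = 5.5

With known observation variance, the Normal–Normal posterior has precision τ_n = τ₀ + n/σ² and mean μ_n = (τ₀μ₀ + (n/σ²)x̄)/τ_n.
Here τ₀ = 1/45.7 = 0.021882 and τ_data = 27/43.1 = 0.626450, so τ_n = 0.648332.
Rearranging for μ₀: μ₀ = (μ_n·τ_n − τ_data·x̄)/τ₀ = (-5.2254·0.648332 − 0.626450·-5.6) / 0.021882 = 0.120326/0.021882 ≈ 5.5.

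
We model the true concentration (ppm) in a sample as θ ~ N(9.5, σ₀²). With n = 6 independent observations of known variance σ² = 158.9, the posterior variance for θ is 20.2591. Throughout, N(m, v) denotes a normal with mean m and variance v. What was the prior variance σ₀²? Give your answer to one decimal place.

Posterior precision equals prior precision plus data precision: 1/σ_n² = 1/σ₀² + n/σ².
So 1/σ₀² = 1/20.2591 − 6/158.9 = 0.049361 − 0.037760 = 0.011601.
Hence σ₀² = 1/0.011601 ≈ 86.2.

σ₀² = 86.2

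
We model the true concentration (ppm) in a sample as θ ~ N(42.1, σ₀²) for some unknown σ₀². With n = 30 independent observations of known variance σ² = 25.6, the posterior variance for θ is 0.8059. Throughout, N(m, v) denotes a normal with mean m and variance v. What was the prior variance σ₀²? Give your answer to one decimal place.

σ₀² = 14.5

For the Normal–Normal model with known σ², precisions add: τ_n = τ₀ + n/σ².
So 1/σ₀² = 1/0.8059 − 30/25.6 = 1.240849 − 1.171875 = 0.068974.
Hence σ₀² = 1/0.068974 ≈ 14.5.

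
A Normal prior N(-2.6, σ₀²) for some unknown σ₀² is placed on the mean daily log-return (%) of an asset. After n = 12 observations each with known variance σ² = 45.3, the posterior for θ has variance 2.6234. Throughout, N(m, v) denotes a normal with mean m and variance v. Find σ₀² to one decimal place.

Posterior precision equals prior precision plus data precision: 1/σ_n² = 1/σ₀² + n/σ².
So 1/σ₀² = 1/2.6234 − 12/45.3 = 0.381185 − 0.264901 = 0.116284.
Hence σ₀² = 1/0.116284 ≈ 8.6.

σ₀² = 8.6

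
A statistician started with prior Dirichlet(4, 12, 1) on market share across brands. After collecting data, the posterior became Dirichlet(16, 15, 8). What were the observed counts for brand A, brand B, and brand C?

counts (12, 3, 7)

For a Dirichlet(α) prior with multinomial counts c, the posterior is Dirichlet(α + c) componentwise.
Counts are posterior − prior componentwise: 16−4=12, 15−12=3, 8−1=7.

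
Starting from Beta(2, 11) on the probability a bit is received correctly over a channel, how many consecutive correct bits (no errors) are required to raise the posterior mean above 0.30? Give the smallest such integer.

k = 3

After k correct bits and 0 errors the posterior is Beta(2+k, 11), with mean (2+k)/(2+11+k).
Set (2+k)/(13+k) > 0.30 and solve: k > (0.30·13 − 2)/(1 − 0.30) = 2.714.
The smallest integer exceeding 2.714 is 3, and checking k=3: (5)/(16) = 0.3125 > 0.30.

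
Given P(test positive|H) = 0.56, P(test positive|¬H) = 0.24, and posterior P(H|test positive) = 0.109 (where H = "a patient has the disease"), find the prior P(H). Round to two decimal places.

P(H) = 0.05

Bayes' rule in odds form gives O(H|E) = O(H)·[P(E|H)/P(E|¬H)], hence O(H) = O(H|E)/LR.
Posterior odds = 0.109/(1−0.109) = 0.1223. LR = 0.56/0.24 = 2.3333.
Prior odds = 0.1223/2.3333 = 0.0524, so P(H) = 0.0524/(1+0.0524) ≈ 0.05.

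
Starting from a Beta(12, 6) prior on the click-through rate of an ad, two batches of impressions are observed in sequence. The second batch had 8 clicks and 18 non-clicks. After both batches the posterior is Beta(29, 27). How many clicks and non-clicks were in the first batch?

9 clicks and 3 non-clicks

Because Beta–binomial updating is additive in the counts, the combined data contributed (α_post−α_prior, β_post−β_prior) successes and failures.
Total across both batches: 29−12=17 clicks, 27−6=21 non-clicks.
Subtract the second batch: 17−8=9 clicks and 21−18=3 non-clicks.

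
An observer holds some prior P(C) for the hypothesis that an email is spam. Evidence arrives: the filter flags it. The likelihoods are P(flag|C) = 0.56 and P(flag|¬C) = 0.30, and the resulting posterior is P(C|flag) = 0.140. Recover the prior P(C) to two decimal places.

In odds form, posterior odds = prior odds × likelihood ratio, so prior odds = posterior odds ÷ LR.
Posterior odds = 0.140/(1−0.140) = 0.1628. LR = 0.56/0.30 = 1.8667.
Prior odds = 0.1628/1.8667 = 0.0872, so P(C) = 0.0872/(1+0.0872) ≈ 0.08.

P(C) = 0.08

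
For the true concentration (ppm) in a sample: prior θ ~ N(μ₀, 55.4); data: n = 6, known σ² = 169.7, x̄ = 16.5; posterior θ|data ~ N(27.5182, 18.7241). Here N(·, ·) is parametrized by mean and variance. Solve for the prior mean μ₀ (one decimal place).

The posterior mean is a precision-weighted average: μ_n = (τ₀μ₀ + τ_data·x̄)/(τ₀+τ_data), with τ₀=1/σ₀² and τ_data=n/σ².
Here τ₀ = 1/55.4 = 0.018051 and τ_data = 6/169.7 = 0.035357, so τ_n = 0.053408.
Rearranging for μ₀: μ₀ = (μ_n·τ_n − τ_data·x̄)/τ₀ = (27.5182·0.053408 − 0.035357·16.5) / 0.018051 = 0.886302/0.018051 ≈ 49.1.

μ₀ = 49.1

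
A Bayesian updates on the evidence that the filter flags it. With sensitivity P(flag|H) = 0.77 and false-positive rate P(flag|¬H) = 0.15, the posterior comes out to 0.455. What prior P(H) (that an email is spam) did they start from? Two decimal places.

In odds form, posterior odds = prior odds × likelihood ratio, so prior odds = posterior odds ÷ LR.
Posterior odds = 0.455/(1−0.455) = 0.8349. LR = 0.77/0.15 = 5.1333.
Prior odds = 0.8349/5.1333 = 0.1626, so P(H) = 0.1626/(1+0.1626) ≈ 0.14.

P(H) = 0.14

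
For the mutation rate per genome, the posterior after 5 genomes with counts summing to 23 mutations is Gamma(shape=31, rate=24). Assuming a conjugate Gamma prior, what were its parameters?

Gamma–Poisson conjugacy: posterior shape = α + Σxᵢ, posterior rate = β + n.
So α = 31 − 23 = 8 and β = 24 − 5 = 19.

Gamma(shape=8, rate=19)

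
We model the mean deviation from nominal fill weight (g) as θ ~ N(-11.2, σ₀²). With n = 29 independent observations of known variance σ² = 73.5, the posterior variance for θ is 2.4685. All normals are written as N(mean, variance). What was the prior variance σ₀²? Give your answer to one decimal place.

σ₀² = 94.8

Posterior precision equals prior precision plus data precision: 1/σ_n² = 1/σ₀² + n/σ².
So 1/σ₀² = 1/2.4685 − 29/73.5 = 0.405104 − 0.394558 = 0.010546.
Hence σ₀² = 1/0.010546 ≈ 94.8.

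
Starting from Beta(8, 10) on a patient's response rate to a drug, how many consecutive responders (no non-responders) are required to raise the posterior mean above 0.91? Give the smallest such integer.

k = 94

After k responders and 0 non-responders the posterior is Beta(8+k, 10), with mean (8+k)/(8+10+k).
Set (8+k)/(18+k) > 0.91 and solve: k > (0.91·18 − 8)/(1 − 0.91) = 93.111.
The smallest integer exceeding 93.111 is 94, and checking k=94: (102)/(112) = 0.9107 > 0.91.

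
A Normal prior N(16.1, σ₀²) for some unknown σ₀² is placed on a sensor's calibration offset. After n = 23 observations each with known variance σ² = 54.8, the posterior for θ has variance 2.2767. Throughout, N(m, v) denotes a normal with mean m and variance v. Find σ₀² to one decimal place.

For the Normal–Normal model with known σ², precisions add: τ_n = τ₀ + n/σ².
So 1/σ₀² = 1/2.2767 − 23/54.8 = 0.439232 − 0.419708 = 0.019524.
Hence σ₀² = 1/0.019524 ≈ 51.2.

σ₀² = 51.2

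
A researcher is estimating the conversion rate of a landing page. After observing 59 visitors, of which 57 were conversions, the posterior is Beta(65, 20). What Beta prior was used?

Beta(8, 18)

Beta is conjugate to the binomial likelihood: posterior = Beta(a+s, b+f).
So a = 65 − 57 = 8 and b = 20 − 2 = 18.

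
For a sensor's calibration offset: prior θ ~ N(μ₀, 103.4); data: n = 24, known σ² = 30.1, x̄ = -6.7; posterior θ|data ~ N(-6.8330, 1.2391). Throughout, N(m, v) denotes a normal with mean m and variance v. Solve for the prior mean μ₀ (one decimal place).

μ₀ = -17.8

The posterior mean is a precision-weighted average: μ_n = (τ₀μ₀ + τ_data·x̄)/(τ₀+τ_data), with τ₀=1/σ₀² and τ_data=n/σ².
Here τ₀ = 1/103.4 = 0.009671 and τ_data = 24/30.1 = 0.797342, so τ_n = 0.807013.
Rearranging for μ₀: μ₀ = (μ_n·τ_n − τ_data·x̄)/τ₀ = (-6.8330·0.807013 − 0.797342·-6.7) / 0.009671 = -0.172128/0.009671 ≈ -17.8.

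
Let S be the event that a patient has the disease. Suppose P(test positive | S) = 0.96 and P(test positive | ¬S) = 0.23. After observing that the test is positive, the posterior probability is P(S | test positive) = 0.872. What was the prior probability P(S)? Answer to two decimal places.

In odds form, posterior odds = prior odds × likelihood ratio, so prior odds = posterior odds ÷ LR.
Posterior odds = 0.872/(1−0.872) = 6.8125. LR = 0.96/0.23 = 4.1739.
Prior odds = 6.8125/4.1739 = 1.6322, so P(S) = 1.6322/(1+1.6322) ≈ 0.62.

P(S) = 0.62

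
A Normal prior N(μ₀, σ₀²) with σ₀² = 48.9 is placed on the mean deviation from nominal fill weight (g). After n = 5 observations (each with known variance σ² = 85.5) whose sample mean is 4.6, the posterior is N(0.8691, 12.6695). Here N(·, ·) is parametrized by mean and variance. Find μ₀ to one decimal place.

μ₀ = -9.8

The posterior mean is a precision-weighted average: μ_n = (τ₀μ₀ + τ_data·x̄)/(τ₀+τ_data), with τ₀=1/σ₀² and τ_data=n/σ².
Here τ₀ = 1/48.9 = 0.020450 and τ_data = 5/85.5 = 0.058480, so τ_n = 0.078930.
Rearranging for μ₀: μ₀ = (μ_n·τ_n − τ_data·x̄)/τ₀ = (0.8691·0.078930 − 0.058480·4.6) / 0.020450 = -0.200410/0.020450 ≈ -9.8.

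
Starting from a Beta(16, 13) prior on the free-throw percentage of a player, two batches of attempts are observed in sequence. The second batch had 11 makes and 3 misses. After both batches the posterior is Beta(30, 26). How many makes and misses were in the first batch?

Because Beta–binomial updating is additive in the counts, the combined data contributed (α_post−α_prior, β_post−β_prior) successes and failures.
Total across both batches: 30−16=14 makes, 26−13=13 misses.
Subtract the second batch: 14−11=3 makes and 13−3=10 misses.

3 makes and 10 misses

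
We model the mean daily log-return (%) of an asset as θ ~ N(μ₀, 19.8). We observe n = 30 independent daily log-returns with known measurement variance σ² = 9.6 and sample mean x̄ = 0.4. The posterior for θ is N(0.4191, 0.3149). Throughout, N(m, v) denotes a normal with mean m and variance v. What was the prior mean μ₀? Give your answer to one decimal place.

μ₀ = 1.6

With known observation variance, the Normal–Normal posterior has precision τ_n = τ₀ + n/σ² and mean μ_n = (τ₀μ₀ + (n/σ²)x̄)/τ_n.
Here τ₀ = 1/19.8 = 0.050505 and τ_data = 30/9.6 = 3.125000, so τ_n = 3.175505.
Rearranging for μ₀: μ₀ = (μ_n·τ_n − τ_data·x̄)/τ₀ = (0.4191·3.175505 − 3.125000·0.4) / 0.050505 = 0.080854/0.050505 ≈ 1.6.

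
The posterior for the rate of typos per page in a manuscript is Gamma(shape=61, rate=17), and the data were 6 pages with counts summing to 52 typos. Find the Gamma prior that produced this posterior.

Gamma–Poisson conjugacy: posterior shape = α + Σxᵢ, posterior rate = β + n.
So α = 61 − 52 = 9 and β = 17 − 6 = 11.

Gamma(shape=9, rate=11)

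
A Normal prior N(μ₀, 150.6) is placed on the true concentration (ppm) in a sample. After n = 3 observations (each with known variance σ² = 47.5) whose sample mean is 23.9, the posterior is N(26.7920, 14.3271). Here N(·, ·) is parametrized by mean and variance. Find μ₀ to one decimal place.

With known observation variance, the Normal–Normal posterior has precision τ_n = τ₀ + n/σ² and mean μ_n = (τ₀μ₀ + (n/σ²)x̄)/τ_n.
Here τ₀ = 1/150.6 = 0.006640 and τ_data = 3/47.5 = 0.063158, so τ_n = 0.069798.
Rearranging for μ₀: μ₀ = (μ_n·τ_n − τ_data·x̄)/τ₀ = (26.7920·0.069798 − 0.063158·23.9) / 0.006640 = 0.360552/0.006640 ≈ 54.3.

μ₀ = 54.3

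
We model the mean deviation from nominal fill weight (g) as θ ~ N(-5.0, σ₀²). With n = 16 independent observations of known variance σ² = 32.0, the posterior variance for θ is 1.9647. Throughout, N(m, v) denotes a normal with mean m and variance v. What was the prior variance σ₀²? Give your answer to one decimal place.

σ₀² = 111.3

For the Normal–Normal model with known σ², precisions add: τ_n = τ₀ + n/σ².
So 1/σ₀² = 1/1.9647 − 16/32.0 = 0.508984 − 0.500000 = 0.008984.
Hence σ₀² = 1/0.008984 ≈ 111.3.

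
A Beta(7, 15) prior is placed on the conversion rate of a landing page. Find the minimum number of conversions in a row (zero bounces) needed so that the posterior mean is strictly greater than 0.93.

k = 193

After k conversions and 0 bounces the posterior is Beta(7+k, 15), with mean (7+k)/(7+15+k).
Set (7+k)/(22+k) > 0.93 and solve: k > (0.93·22 − 7)/(1 − 0.93) = 192.286.
The smallest integer exceeding 192.286 is 193, and checking k=193: (200)/(215) = 0.9302 > 0.93.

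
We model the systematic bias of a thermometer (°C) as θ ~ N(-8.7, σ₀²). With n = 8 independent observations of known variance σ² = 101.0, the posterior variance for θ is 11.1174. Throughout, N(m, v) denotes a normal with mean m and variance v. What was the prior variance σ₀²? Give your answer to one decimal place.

Posterior precision equals prior precision plus data precision: 1/σ_n² = 1/σ₀² + n/σ².
So 1/σ₀² = 1/11.1174 − 8/101.0 = 0.089949 − 0.079208 = 0.010741.
Hence σ₀² = 1/0.010741 ≈ 93.1.

σ₀² = 93.1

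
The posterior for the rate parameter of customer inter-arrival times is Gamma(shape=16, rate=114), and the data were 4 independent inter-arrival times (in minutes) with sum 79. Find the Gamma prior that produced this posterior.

Gamma(shape=12, rate=35)

For an exponential likelihood with a Gamma(α, β) prior on the rate, n observations with total T give posterior Gamma(α+n, β+T).
So α = 16 − 4 = 12 and β = 114 − 79 = 35.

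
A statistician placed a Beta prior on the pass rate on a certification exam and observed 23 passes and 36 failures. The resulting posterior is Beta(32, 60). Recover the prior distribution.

Beta(9, 24)

Beta is conjugate to the binomial likelihood: posterior = Beta(α+s, β+f).
So α = 32 − 23 = 9 and β = 60 − 36 = 24.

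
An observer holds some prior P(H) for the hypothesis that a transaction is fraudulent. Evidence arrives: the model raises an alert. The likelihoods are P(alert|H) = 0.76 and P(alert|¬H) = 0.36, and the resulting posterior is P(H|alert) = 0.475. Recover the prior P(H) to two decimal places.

P(H) = 0.30

Bayes' rule in odds form gives O(H|E) = O(H)·[P(E|H)/P(E|¬H)], hence O(H) = O(H|E)/LR.
Posterior odds = 0.475/(1−0.475) = 0.9048. LR = 0.76/0.36 = 2.1111.
Prior odds = 0.9048/2.1111 = 0.4286, so P(H) = 0.4286/(1+0.4286) ≈ 0.30.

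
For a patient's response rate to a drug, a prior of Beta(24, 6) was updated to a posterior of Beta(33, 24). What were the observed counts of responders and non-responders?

9 responders and 18 non-responders

A Beta(α, β) prior with s successes and f failures in binomial data gives a Beta(α+s, β+f) posterior.
Match parameters: s=33−24=9, f=24−6=18.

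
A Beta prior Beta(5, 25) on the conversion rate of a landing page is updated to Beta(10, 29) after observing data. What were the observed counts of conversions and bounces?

5 conversions and 4 bounces

Beta is conjugate to the binomial likelihood: posterior = Beta(α+s, β+f).
Match parameters: s=10−5=5, f=29−25=4.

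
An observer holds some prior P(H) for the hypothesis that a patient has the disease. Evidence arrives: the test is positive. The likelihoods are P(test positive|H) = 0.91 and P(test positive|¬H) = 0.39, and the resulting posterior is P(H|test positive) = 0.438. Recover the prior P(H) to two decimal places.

P(H) = 0.25

In odds form, posterior odds = prior odds × likelihood ratio, so prior odds = posterior odds ÷ LR.
Posterior odds = 0.438/(1−0.438) = 0.7794. LR = 0.91/0.39 = 2.3333.
Prior odds = 0.7794/2.3333 = 0.3340, so P(H) = 0.3340/(1+0.3340) ≈ 0.25.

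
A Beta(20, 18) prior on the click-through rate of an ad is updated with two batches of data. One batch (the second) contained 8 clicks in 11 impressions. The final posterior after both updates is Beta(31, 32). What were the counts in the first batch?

3 clicks and 11 non-clicks

Because Beta–binomial updating is additive in the counts, the combined data contributed (α_post−α_prior, β_post−β_prior) successes and failures.
Total across both batches: 31−20=11 clicks, 32−18=14 non-clicks.
Subtract the second batch: 11−8=3 clicks and 14−3=11 non-clicks.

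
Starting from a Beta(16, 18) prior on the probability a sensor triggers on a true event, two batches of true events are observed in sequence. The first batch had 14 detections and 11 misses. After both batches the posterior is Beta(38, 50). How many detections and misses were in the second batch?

8 detections and 21 misses

Sequential conjugate updates are equivalent to a single update on the pooled data, so total successes = posterior α − prior α and total failures = posterior β − prior β.
Total across both batches: 38−16=22 detections, 50−18=32 misses.
Subtract the first batch: 22−14=8 detections and 32−11=21 misses.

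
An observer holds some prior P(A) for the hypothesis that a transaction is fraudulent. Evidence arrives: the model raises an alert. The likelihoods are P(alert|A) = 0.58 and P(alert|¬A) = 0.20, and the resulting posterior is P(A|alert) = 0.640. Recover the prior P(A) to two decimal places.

P(A) = 0.38

Bayes' rule in odds form gives O(A|E) = O(A)·[P(E|A)/P(E|¬A)], hence O(A) = O(A|E)/LR.
Posterior odds = 0.640/(1−0.640) = 1.7778. LR = 0.58/0.20 = 2.9000.
Prior odds = 1.7778/2.9000 = 0.6130, so P(A) = 0.6130/(1+0.6130) ≈ 0.38.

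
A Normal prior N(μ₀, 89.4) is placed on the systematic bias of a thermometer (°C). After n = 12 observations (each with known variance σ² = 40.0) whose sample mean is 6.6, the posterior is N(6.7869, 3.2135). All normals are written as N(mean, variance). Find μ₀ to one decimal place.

The posterior mean is a precision-weighted average: μ_n = (τ₀μ₀ + τ_data·x̄)/(τ₀+τ_data), with τ₀=1/σ₀² and τ_data=n/σ².
Here τ₀ = 1/89.4 = 0.011186 and τ_data = 12/40.0 = 0.300000, so τ_n = 0.311186.
Rearranging for μ₀: μ₀ = (μ_n·τ_n − τ_data·x̄)/τ₀ = (6.7869·0.311186 − 0.300000·6.6) / 0.011186 = 0.131988/0.011186 ≈ 11.8.

μ₀ = 11.8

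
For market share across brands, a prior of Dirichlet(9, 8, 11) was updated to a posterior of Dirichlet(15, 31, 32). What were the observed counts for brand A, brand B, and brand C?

counts (6, 23, 21)

For a Dirichlet(α) prior with multinomial counts c, the posterior is Dirichlet(α + c) componentwise.
Counts are posterior − prior componentwise: 15−9=6, 31−8=23, 32−11=21.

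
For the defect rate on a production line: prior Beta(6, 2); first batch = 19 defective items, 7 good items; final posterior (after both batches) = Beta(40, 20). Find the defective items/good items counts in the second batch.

Sequential conjugate updates are equivalent to a single update on the pooled data, so total successes = posterior α − prior α and total failures = posterior β − prior β.
Total across both batches: 40−6=34 defective items, 20−2=18 good items.
Subtract the first batch: 34−19=15 defective items and 18−7=11 good items.

15 defective items and 11 good items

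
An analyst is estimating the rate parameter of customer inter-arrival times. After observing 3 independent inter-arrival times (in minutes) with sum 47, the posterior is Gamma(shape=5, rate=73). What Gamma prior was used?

Gamma(shape=2, rate=26)

Gamma–exponential conjugacy: posterior shape = α + n, posterior rate = β + Σtᵢ.
So α = 5 − 3 = 2 and β = 73 − 47 = 26.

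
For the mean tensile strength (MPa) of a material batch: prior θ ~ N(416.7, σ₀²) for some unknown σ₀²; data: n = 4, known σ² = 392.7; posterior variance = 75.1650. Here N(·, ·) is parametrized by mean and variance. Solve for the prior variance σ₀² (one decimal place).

σ₀² = 320.7

Posterior precision equals prior precision plus data precision: 1/σ_n² = 1/σ₀² + n/σ².
So 1/σ₀² = 1/75.1650 − 4/392.7 = 0.013304 − 0.010186 = 0.003118.
Hence σ₀² = 1/0.003118 ≈ 320.7.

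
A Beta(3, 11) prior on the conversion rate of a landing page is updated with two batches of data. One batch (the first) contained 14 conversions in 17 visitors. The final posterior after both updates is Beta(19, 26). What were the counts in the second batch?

Sequential conjugate updates are equivalent to a single update on the pooled data, so total successes = posterior α − prior α and total failures = posterior β − prior β.
Total across both batches: 19−3=16 conversions, 26−11=15 bounces.
Subtract the first batch: 16−14=2 conversions and 15−3=12 bounces.

2 conversions and 12 bounces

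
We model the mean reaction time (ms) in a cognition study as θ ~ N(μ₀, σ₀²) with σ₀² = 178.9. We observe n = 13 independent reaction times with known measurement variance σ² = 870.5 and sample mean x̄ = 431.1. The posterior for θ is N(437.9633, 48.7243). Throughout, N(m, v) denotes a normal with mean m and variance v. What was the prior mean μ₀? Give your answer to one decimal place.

The posterior mean is a precision-weighted average: μ_n = (τ₀μ₀ + τ_data·x̄)/(τ₀+τ_data), with τ₀=1/σ₀² and τ_data=n/σ².
Here τ₀ = 1/178.9 = 0.005590 and τ_data = 13/870.5 = 0.014934, so τ_n = 0.020524.
Rearranging for μ₀: μ₀ = (μ_n·τ_n − τ_data·x̄)/τ₀ = (437.9633·0.020524 − 0.014934·431.1) / 0.005590 = 2.550711/0.005590 ≈ 456.3.

μ₀ = 456.3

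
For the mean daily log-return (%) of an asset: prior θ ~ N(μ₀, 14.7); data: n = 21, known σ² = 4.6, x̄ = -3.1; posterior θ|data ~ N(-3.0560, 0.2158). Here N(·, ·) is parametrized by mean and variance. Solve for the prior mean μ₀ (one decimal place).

With known observation variance, the Normal–Normal posterior has precision τ_n = τ₀ + n/σ² and mean μ_n = (τ₀μ₀ + (n/σ²)x̄)/τ_n.
Here τ₀ = 1/14.7 = 0.068027 and τ_data = 21/4.6 = 4.565217, so τ_n = 4.633244.
Rearranging for μ₀: μ₀ = (μ_n·τ_n − τ_data·x̄)/τ₀ = (-3.0560·4.633244 − 4.565217·-3.1) / 0.068027 = -0.007021/0.068027 ≈ -0.1.

μ₀ = -0.1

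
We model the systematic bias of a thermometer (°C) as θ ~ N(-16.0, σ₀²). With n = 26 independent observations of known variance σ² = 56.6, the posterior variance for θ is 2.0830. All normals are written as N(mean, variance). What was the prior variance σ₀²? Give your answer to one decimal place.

σ₀² = 48.3

Posterior precision equals prior precision plus data precision: 1/σ_n² = 1/σ₀² + n/σ².
So 1/σ₀² = 1/2.0830 − 26/56.6 = 0.480077 − 0.459364 = 0.020713.
Hence σ₀² = 1/0.020713 ≈ 48.3.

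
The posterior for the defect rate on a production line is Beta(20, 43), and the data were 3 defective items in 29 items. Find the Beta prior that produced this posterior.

Beta is conjugate to the binomial likelihood: posterior = Beta(a+s, b+f).
Subtract the data counts: 20−3=17, 43−26=17.

Beta(17, 17)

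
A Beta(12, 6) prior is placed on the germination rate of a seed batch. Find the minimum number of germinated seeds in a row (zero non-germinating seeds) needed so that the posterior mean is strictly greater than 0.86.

k = 25

After k germinated seeds and 0 non-germinating seeds the posterior is Beta(12+k, 6), with mean (12+k)/(12+6+k).
Set (12+k)/(18+k) > 0.86 and solve: k > (0.86·18 − 12)/(1 − 0.86) = 24.857.
The smallest integer exceeding 24.857 is 25.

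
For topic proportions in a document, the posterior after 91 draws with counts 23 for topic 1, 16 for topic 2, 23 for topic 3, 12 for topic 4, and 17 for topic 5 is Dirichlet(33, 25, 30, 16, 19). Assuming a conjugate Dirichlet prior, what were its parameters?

Dirichlet(10, 9, 7, 4, 2)

For a Dirichlet(α) prior with multinomial counts c, the posterior is Dirichlet(α + c) componentwise.
Subtract each count from the matching posterior parameter: 33−23=10, 25−16=9, 30−23=7, 16−12=4, 19−17=2.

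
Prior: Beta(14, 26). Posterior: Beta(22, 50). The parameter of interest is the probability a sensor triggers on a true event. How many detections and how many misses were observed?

8 detections and 24 misses

Under Beta–binomial conjugacy the posterior parameters are (a+s, b+f).
So s = 22 − 14 = 8 and f = 50 − 26 = 24.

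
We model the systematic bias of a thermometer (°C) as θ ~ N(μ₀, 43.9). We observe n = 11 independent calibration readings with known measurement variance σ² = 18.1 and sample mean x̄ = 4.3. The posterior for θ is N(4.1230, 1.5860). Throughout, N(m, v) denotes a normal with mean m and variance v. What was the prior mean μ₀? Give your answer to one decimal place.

With known observation variance, the Normal–Normal posterior has precision τ_n = τ₀ + n/σ² and mean μ_n = (τ₀μ₀ + (n/σ²)x̄)/τ_n.
Here τ₀ = 1/43.9 = 0.022779 and τ_data = 11/18.1 = 0.607735, so τ_n = 0.630514.
Rearranging for μ₀: μ₀ = (μ_n·τ_n − τ_data·x̄)/τ₀ = (4.1230·0.630514 − 0.607735·4.3) / 0.022779 = -0.013651/0.022779 ≈ -0.6.

μ₀ = -0.6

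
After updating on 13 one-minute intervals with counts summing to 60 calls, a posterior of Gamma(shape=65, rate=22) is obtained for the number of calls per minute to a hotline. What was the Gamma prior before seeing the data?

Gamma(shape=5, rate=9)

A Gamma(α, β) prior (rate parametrization) on a Poisson rate with n observations summing to S gives posterior Gamma(α+S, β+n).
So α = 65 − 60 = 5 and β = 22 − 13 = 9.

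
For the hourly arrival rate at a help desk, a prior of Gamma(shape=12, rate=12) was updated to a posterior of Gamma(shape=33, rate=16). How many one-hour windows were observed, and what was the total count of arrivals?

n = 4 one-hour windows with total 21 arrivals

Gamma–Poisson conjugacy: posterior shape = α + Σxᵢ, posterior rate = β + n.
Matching: Σxᵢ = 33 − 12 = 21 and n = 16 − 12 = 4.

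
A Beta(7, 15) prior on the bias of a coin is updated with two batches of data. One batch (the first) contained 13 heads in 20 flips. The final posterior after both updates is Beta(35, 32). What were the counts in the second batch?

15 heads and 10 tails

Because Beta–binomial updating is additive in the counts, the combined data contributed (α_post−α_prior, β_post−β_prior) successes and failures.
Total across both batches: 35−7=28 heads, 32−15=17 tails.
Subtract the first batch: 28−13=15 heads and 17−7=10 tails.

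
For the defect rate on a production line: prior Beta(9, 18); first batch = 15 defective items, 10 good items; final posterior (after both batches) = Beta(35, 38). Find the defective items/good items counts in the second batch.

Sequential conjugate updates are equivalent to a single update on the pooled data, so total successes = posterior α − prior α and total failures = posterior β − prior β.
Total across both batches: 35−9=26 defective items, 38−18=20 good items.
Subtract the first batch: 26−15=11 defective items and 20−10=10 good items.

11 defective items and 10 good items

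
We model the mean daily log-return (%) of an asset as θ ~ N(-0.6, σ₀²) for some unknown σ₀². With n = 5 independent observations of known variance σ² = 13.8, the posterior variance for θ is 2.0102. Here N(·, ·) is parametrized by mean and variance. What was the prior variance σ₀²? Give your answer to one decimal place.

Posterior precision equals prior precision plus data precision: 1/σ_n² = 1/σ₀² + n/σ².
So 1/σ₀² = 1/2.0102 − 5/13.8 = 0.497463 − 0.362319 = 0.135144.
Hence σ₀² = 1/0.135144 ≈ 7.4.

σ₀² = 7.4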